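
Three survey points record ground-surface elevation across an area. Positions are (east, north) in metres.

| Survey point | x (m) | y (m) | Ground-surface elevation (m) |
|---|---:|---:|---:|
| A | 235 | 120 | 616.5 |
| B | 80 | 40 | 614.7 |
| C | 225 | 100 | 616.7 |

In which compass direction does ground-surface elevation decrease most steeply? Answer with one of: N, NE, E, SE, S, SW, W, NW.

NW

With z = a·x + b·y + c and A as origin, the differences give:
  (-155)·a + (-80)·b = -1.8
  (-10)·a + (-20)·b = +0.2
Eliminate b (×(-20) and ×(-80), subtract): 2300·a = 52.00 → a = ∂z/∂x = +0.02261
Back-substitute: b = ∂z/∂y = -0.02130.
Steepest decrease is along −∇f = (-0.02261 E, +0.02130 N) → northwest.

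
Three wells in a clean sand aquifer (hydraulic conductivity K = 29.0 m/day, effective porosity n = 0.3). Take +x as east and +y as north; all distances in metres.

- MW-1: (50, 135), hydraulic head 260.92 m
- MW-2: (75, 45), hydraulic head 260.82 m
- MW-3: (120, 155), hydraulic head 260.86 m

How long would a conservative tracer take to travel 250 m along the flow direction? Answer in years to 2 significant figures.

Three-point gradient (reference MW-1): Δ to MW-2 = (25, -90, -0.10), Δ to MW-3 = (70, 20, -0.06).
∂h/∂x = -0.001088, ∂h/∂y = +0.0008088 (det = 6800).
|∇h| = √(-0.001088² + 0.0008088²) = 0.001356
Seepage velocity v = K·i/n = 29.0 × 0.001356 / 0.3 = 0.1311 m/day.
t = 250 / 0.1311 = 1907 days = 5.22 years.

5.2 years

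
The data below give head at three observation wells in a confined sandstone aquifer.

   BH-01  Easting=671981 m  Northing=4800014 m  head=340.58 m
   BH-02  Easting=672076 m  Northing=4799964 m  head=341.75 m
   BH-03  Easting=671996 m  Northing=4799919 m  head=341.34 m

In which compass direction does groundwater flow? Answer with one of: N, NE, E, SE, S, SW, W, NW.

Three-point gradient (reference BH-01): Δ to BH-02 = (95, -50, +1.17), Δ to BH-03 = (15, -95, +0.76).
∂h/∂x = +0.008840, ∂h/∂y = -0.006604 (det = -8275).
Flow = −∇h = (-0.008840 east, +0.006604 north), which points northwest.

NW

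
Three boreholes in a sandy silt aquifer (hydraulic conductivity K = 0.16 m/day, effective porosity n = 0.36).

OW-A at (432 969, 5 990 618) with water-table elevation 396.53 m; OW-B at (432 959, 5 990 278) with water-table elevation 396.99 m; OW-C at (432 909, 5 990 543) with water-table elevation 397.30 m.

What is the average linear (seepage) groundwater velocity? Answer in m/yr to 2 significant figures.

Three-point gradient (reference OW-A): Δ to OW-B = (-10, -340, +0.46), Δ to OW-C = (-60, -75, +0.77).
∂h/∂x = -0.01157, ∂h/∂y = -0.001013 (det = -19650).
|∇h| = √(-0.01157² + -0.001013²) = 0.01161
Seepage velocity v = K·i/n = 0.16 × 0.01161 / 0.36 = 0.00516 m/day = 1.885 m/yr.

1.9 m/yr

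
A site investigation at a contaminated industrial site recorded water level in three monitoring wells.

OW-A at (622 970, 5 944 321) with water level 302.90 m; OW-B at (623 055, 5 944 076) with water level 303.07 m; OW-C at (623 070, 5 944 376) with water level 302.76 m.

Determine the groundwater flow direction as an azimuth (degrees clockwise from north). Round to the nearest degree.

041°

Taking OW-A as reference: OW-B−OW-A = (85, -245, +0.17); OW-C−OW-A = (100, 55, -0.14).
Solve a·Δx + b·Δy = Δh: det = 85·55 − 100·(-245) = 29175.
∂h/∂x = [(+0.17)·55 − (-0.14)·(-245)] / 29175 = -0.0008552
∂h/∂y = [85·(-0.14) − 100·(+0.17)] / 29175 = -0.0009906
Flow direction (−∇h) has components (+0.0008552 E, +0.0009906 N).
Azimuth = atan2(E, N) = atan2(+0.0008552, +0.0009906) = 40.8° ≈ 041°.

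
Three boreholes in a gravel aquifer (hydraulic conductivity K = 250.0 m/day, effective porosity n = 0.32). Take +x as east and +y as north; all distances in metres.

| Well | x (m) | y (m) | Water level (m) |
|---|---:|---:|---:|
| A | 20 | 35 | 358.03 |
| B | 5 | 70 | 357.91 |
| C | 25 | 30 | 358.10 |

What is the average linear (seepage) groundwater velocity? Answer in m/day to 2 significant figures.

Taking A as reference: B−A = (-15, 35, -0.12); C−A = (5, -5, +0.07).
Solve a·Δx + b·Δy = Δh: det = (-15)·(-5) − 5·35 = -100.
∂h/∂x = [(-0.12)·(-5) − (+0.07)·35] / -100 = +0.01850
∂h/∂y = [(-15)·(+0.07) − 5·(-0.12)] / -100 = +0.004500
|∇h| = √(0.01850² + 0.004500²) = 0.01904
Seepage velocity v = K·i/n = 250.0 × 0.01904 / 0.32 = 14.88 m/day.

15 m/day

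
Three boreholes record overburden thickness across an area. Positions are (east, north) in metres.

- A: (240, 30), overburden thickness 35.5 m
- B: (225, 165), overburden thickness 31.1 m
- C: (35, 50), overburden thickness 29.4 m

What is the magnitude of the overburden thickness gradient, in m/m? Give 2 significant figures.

With d = a·x + b·y + c and A as origin, the differences give:
  (-15)·a + 135·b = -4.4
  (-205)·a + 20·b = -6.1
Eliminate b (×20 and ×135, subtract): 27375·a = 735.50 → a = ∂d/∂x = +0.02687
Back-substitute: b = ∂d/∂y = -0.02961.
|∇f| = √(0.02687² + -0.02961²) = 0.03998 m/m

0.040 m/m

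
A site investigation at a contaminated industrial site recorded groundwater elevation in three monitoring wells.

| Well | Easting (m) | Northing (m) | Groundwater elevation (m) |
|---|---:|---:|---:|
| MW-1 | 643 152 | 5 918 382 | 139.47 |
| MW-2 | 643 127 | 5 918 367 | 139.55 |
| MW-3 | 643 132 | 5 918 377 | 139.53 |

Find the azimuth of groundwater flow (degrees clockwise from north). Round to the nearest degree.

079°

Differences from MW-1: to MW-2 (Δx, Δy, Δh) = (-25, -15, +0.08); to MW-3 = (-20, -5, +0.06).
Solve a·Δx + b·Δy = Δh: det = (-25)·(-5) − (-20)·(-15) = -175.
∂h/∂x = [(+0.08)·(-5) − (+0.06)·(-15)] / -175 = -0.002857
∂h/∂y = [(-25)·(+0.06) − (-20)·(+0.08)] / -175 = -0.0005714
Flow direction (−∇h) has components (+0.002857 E, +0.0005714 N).
Azimuth = atan2(E, N) = atan2(+0.002857, +0.0005714) = 78.7° ≈ 079°.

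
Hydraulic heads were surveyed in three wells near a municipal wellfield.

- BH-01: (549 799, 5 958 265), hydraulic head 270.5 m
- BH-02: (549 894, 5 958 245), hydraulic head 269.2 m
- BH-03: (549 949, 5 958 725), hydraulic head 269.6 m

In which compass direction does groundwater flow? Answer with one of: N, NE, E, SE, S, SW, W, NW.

E

With h = a·x + b·y + c and BH-01 as origin, the differences give:
  95·a + (-20)·b = -1.3
  150·a + 460·b = -0.9
Eliminate b (×460 and ×(-20), subtract): 46700·a = -616.00 → a = ∂h/∂x = -0.01319
Back-substitute: b = ∂h/∂y = +0.002345.
Flow = −∇h = (+0.01319 east, -0.002345 north), which points east.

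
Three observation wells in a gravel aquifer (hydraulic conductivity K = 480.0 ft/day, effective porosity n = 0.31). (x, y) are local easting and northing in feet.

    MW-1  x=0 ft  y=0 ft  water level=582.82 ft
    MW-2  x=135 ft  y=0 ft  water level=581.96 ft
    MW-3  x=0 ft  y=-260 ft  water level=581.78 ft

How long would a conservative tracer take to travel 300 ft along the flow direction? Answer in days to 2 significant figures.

∂h/∂x = (581.96 − 582.82) / (135 − 0) = -0.006370
∂h/∂y = (581.78 − 582.82) / (-260 − 0) = +0.004000
|∇h| = √(-0.006370² + 0.004000²) = 0.007522
Seepage velocity v = K·i/n = 480.0 × 0.007522 / 0.31 = 11.65 ft/day.
t = 300 / 11.65 = 25.75 days.

26 days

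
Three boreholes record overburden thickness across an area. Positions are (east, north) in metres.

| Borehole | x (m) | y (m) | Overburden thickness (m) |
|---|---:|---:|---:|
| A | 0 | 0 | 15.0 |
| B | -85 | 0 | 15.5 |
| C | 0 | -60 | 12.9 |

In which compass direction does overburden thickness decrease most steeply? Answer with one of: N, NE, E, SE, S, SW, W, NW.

∂d/∂x = (15.5 − 15.0) / (-85 − 0) = -0.005882
∂d/∂y = (12.9 − 15.0) / (-60 − 0) = +0.03500
Steepest decrease is along −∇f = (+0.005882 E, -0.03500 N) → south.

S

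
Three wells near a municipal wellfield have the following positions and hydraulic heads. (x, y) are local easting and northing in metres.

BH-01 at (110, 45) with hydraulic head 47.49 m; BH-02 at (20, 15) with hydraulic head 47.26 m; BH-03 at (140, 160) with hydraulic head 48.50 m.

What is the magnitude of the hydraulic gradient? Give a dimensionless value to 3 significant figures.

Taking BH-01 as reference: BH-02−BH-01 = (-90, -30, -0.23); BH-03−BH-01 = (30, 115, +1.01).
Determinant of the coordinate differences = (-90)·115 − 30·(-30) = -9450.
∂h/∂x = [(-0.23)·115 − (+1.01)·(-30)] / -9450 = -0.0004074
∂h/∂y = [(-90)·(+1.01) − 30·(-0.23)] / -9450 = +0.008889
|∇h| = √(-0.0004074² + 0.008889²) = 0.008898

0.00890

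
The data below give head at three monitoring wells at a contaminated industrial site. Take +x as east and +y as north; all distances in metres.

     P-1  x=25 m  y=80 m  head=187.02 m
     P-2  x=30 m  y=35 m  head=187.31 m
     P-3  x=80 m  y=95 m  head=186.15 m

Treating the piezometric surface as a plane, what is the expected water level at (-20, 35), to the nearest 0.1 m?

Differences from P-1: to P-2 (Δx, Δy, Δh) = (5, -45, +0.29); to P-3 = (55, 15, -0.87).
Determinant of the coordinate differences = 5·15 − 55·(-45) = 2550.
∂h/∂x = [(+0.29)·15 − (-0.87)·(-45)] / 2550 = -0.01365
∂h/∂y = [5·(-0.87) − 55·(+0.29)] / 2550 = -0.007961
h(-20, 35) = 187.02 + (-0.01365)·(-45) + (-0.007961)·(-45) = 187.02 +0.614 +0.358 = 187.992 m.

188.0 m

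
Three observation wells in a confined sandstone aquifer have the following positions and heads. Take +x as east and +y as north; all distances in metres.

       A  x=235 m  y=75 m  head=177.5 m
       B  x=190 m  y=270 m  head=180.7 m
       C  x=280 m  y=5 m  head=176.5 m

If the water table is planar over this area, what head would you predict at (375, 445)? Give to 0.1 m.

Taking A as reference: B−A = (-45, 195, +3.2); C−A = (45, -70, -1.0).
Solve a·Δx + b·Δy = Δh: det = (-45)·(-70) − 45·195 = -5625.
∂h/∂x = [(+3.2)·(-70) − (-1.0)·195] / -5625 = +0.005156
∂h/∂y = [(-45)·(-1.0) − 45·(+3.2)] / -5625 = +0.01760
h(375, 445) = 177.5 + (+0.005156)·(140) + (+0.01760)·(370) = 177.5 +0.722 +6.512 = 184.734 m.

184.7 m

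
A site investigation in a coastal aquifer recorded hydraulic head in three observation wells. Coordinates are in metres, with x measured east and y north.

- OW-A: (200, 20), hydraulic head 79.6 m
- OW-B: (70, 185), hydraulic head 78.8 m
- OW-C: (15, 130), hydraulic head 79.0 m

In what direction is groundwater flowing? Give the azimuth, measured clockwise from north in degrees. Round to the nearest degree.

351°

Three-point gradient (reference OW-A): Δ to OW-B = (-130, 165, -0.8), Δ to OW-C = (-185, 110, -0.6).
∂h/∂x = +0.0006780, ∂h/∂y = -0.004314 (det = 16225).
Flow direction (−∇h) has components (-0.0006780 E, +0.004314 N).
Azimuth = atan2(E, N) = atan2(-0.0006780, +0.004314) = 351.1° ≈ 351°.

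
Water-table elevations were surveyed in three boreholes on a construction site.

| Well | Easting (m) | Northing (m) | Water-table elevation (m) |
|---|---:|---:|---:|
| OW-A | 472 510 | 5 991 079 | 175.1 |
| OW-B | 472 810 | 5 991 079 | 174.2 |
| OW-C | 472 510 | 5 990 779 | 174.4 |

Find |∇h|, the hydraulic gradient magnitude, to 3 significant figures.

0.00380

∂h/∂x = (174.2 − 175.1) / (472810 − 472510) = -0.003000
∂h/∂y = (174.4 − 175.1) / (5990779 − 5991079) = +0.002333
|∇h| = √(-0.003000² + 0.002333²) = 0.0038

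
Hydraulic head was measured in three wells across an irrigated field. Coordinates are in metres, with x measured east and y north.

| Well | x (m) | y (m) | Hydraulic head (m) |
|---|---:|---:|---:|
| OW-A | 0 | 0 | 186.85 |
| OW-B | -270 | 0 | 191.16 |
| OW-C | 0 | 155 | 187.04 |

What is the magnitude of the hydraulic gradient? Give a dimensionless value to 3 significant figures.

0.0160

∂h/∂x = (191.16 − 186.85) / (-270 − 0) = -0.01596
∂h/∂y = (187.04 − 186.85) / (155 − 0) = +0.001226
|∇h| = √(-0.01596² + 0.001226²) = 0.01601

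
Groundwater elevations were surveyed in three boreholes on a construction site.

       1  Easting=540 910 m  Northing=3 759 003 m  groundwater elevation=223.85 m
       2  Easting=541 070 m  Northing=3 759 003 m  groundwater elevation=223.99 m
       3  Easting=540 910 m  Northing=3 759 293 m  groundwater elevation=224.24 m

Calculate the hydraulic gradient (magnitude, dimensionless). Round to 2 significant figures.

∂h/∂x = (223.99 − 223.85) / (541070 − 540910) = +0.0008750
∂h/∂y = (224.24 − 223.85) / (3759293 − 3759003) = +0.001345
|∇h| = √(0.0008750² + 0.001345²) = 0.001605

0.0016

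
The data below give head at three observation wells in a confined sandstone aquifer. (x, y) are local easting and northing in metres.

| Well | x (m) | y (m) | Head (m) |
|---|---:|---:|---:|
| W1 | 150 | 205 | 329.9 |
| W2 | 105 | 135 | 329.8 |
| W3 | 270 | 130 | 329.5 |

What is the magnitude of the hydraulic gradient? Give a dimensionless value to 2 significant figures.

0.0031

Taking W1 as reference: W2−W1 = (-45, -70, -0.1); W3−W1 = (120, -75, -0.4).
Determinant of the coordinate differences = (-45)·(-75) − 120·(-70) = 11775.
∂h/∂x = [(-0.1)·(-75) − (-0.4)·(-70)] / 11775 = -0.001741
∂h/∂y = [(-45)·(-0.4) − 120·(-0.1)] / 11775 = +0.002548
|∇h| = √(-0.001741² + 0.002548²) = 0.003086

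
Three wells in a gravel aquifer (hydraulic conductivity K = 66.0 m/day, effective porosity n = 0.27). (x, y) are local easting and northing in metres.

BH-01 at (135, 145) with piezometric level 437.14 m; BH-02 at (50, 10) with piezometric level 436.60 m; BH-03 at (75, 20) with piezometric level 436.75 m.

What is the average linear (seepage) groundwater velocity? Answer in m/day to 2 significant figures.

1.4 m/day

Differences from BH-01: to BH-02 (Δx, Δy, Δh) = (-85, -135, -0.54); to BH-03 = (-60, -125, -0.39).
Determinant of the coordinate differences = (-85)·(-125) − (-60)·(-135) = 2525.
∂h/∂x = [(-0.54)·(-125) − (-0.39)·(-135)] / 2525 = +0.005881
∂h/∂y = [(-85)·(-0.39) − (-60)·(-0.54)] / 2525 = +0.0002970
|∇h| = √(0.005881² + 0.0002970²) = 0.005888
Seepage velocity v = K·i/n = 66.0 × 0.005888 / 0.27 = 1.439 m/day.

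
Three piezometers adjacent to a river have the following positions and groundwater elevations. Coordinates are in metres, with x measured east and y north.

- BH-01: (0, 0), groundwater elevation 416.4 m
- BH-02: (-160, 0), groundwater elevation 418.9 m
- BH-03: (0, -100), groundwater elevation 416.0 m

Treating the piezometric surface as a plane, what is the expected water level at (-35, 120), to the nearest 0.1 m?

417.4 m

∂h/∂x = (418.9 − 416.4) / (-160 − 0) = -0.01562
∂h/∂y = (416.0 − 416.4) / (-100 − 0) = +0.004000
h(-35, 120) = 416.4 + (-0.01562)·(-35) + (+0.004000)·(120) = 416.4 +0.547 +0.480 = 417.427 m.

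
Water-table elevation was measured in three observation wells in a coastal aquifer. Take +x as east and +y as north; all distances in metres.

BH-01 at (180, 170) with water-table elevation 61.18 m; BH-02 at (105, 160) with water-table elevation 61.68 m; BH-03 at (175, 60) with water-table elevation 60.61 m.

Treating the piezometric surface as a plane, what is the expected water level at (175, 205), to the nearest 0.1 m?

Taking BH-01 as reference: BH-02−BH-01 = (-75, -10, +0.50); BH-03−BH-01 = (-5, -110, -0.57).
Solve a·Δx + b·Δy = Δh: det = (-75)·(-110) − (-5)·(-10) = 8200.
∂h/∂x = [(+0.50)·(-110) − (-0.57)·(-10)] / 8200 = -0.007402
∂h/∂y = [(-75)·(-0.57) − (-5)·(+0.50)] / 8200 = +0.005518
h(175, 205) = 61.18 + (-0.007402)·(-5) + (+0.005518)·(35) = 61.18 +0.037 +0.193 = 61.410 m.

61.4 m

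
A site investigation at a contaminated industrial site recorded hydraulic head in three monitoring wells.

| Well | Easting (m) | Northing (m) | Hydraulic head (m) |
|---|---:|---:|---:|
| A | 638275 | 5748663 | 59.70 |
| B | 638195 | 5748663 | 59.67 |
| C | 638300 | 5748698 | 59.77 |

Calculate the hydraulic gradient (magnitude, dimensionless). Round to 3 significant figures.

0.00177

Taking A as reference: B−A = (-80, 0, -0.03); C−A = (25, 35, +0.07).
Solve a·Δx + b·Δy = Δh: det = (-80)·35 − 25·0 = -2800.
∂h/∂x = [(-0.03)·35 − (+0.07)·0] / -2800 = +0.0003750
∂h/∂y = [(-80)·(+0.07) − 25·(-0.03)] / -2800 = +0.001732
|∇h| = √(0.0003750² + 0.001732²) = 0.001772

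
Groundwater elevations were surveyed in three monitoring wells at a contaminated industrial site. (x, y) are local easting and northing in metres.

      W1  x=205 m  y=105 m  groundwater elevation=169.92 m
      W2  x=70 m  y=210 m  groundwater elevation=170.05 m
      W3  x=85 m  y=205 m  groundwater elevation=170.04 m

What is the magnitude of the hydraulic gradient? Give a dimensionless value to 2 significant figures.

0.00080

Differences from W1: to W2 (Δx, Δy, Δh) = (-135, 105, +0.13); to W3 = (-120, 100, +0.12).
Determinant of the coordinate differences = (-135)·100 − (-120)·105 = -900.
∂h/∂x = [(+0.13)·100 − (+0.12)·105] / -900 = -0.0004444
∂h/∂y = [(-135)·(+0.12) − (-120)·(+0.13)] / -900 = +0.0006667
|∇h| = √(-0.0004444² + 0.0006667²) = 0.0008012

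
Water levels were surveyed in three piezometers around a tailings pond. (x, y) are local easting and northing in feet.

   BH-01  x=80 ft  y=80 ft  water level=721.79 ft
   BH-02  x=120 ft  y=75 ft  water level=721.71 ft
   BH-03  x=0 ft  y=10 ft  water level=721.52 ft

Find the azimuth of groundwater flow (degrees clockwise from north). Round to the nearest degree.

166°

With h = a·x + b·y + c and BH-01 as origin, the differences give:
  40·a + (-5)·b = -0.08
  (-80)·a + (-70)·b = -0.27
Eliminate b (×(-70) and ×(-5), subtract): -3200·a = 4.250 → a = ∂h/∂x = -0.001328
Back-substitute: b = ∂h/∂y = +0.005375.
Flow direction (−∇h) has components (+0.001328 E, -0.005375 N).
Azimuth = atan2(E, N) = atan2(+0.001328, -0.005375) = 166.1° ≈ 166°.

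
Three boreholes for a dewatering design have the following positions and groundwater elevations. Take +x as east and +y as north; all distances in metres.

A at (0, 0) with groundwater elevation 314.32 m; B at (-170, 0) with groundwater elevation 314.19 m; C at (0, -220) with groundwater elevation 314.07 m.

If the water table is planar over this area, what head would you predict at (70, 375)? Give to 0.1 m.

314.8 m

∂h/∂x = (314.19 − 314.32) / (-170 − 0) = +0.0007647
∂h/∂y = (314.07 − 314.32) / (-220 − 0) = +0.001136
h(70, 375) = 314.32 + (+0.0007647)·(70) + (+0.001136)·(375) = 314.32 +0.054 +0.426 = 314.800 m.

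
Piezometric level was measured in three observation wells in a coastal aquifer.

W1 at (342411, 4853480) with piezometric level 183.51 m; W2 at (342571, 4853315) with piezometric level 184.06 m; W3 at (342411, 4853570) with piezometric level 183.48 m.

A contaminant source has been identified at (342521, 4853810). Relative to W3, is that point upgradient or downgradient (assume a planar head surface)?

Taking W1 as reference: W2−W1 = (160, -165, +0.55); W3−W1 = (0, 90, -0.03).
Solve a·Δx + b·Δy = Δh: det = 160·90 − 0·(-165) = 14400.
∂h/∂x = [(+0.55)·90 − (-0.03)·(-165)] / 14400 = +0.003094
∂h/∂y = [160·(-0.03) − 0·(+0.55)] / 14400 = -0.0003333
Head at (342521, 4853810) = 183.51 + (+0.003094)·(110) + (-0.0003333)·(330) = 183.74 m.
That is higher than the 183.48 m at W3, so the point is upgradient.

upgradient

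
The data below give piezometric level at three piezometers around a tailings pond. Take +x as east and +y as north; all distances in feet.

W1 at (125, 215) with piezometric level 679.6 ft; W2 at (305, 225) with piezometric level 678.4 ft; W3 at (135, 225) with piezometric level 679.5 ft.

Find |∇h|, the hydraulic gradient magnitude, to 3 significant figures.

Differences from W1: to W2 (Δx, Δy, Δh) = (180, 10, -1.2); to W3 = (10, 10, -0.1).
Determinant of the coordinate differences = 180·10 − 10·10 = 1700.
∂h/∂x = [(-1.2)·10 − (-0.1)·10] / 1700 = -0.006471
∂h/∂y = [180·(-0.1) − 10·(-1.2)] / 1700 = -0.003529
|∇h| = √(-0.006471² + -0.003529²) = 0.007371

0.00737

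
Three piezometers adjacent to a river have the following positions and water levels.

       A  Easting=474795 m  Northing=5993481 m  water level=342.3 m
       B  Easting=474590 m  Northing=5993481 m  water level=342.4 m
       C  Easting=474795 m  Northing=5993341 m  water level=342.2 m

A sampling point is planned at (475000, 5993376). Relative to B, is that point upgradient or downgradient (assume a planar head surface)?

∂h/∂x = (342.4 − 342.3) / (474590 − 474795) = -0.0004878
∂h/∂y = (342.2 − 342.3) / (5993341 − 5993481) = +0.0007143
Head at (475000, 5993376) = 342.3 + (-0.0004878)·(205) + (+0.0007143)·(-105) = 342.12 m.
That is lower than the 342.4 m at B, so the point is downgradient.

downgradient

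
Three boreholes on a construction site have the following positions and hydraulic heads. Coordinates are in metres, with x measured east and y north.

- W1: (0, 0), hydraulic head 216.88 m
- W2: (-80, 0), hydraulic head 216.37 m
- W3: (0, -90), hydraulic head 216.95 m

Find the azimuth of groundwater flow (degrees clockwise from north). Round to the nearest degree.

∂h/∂x = (216.37 − 216.88) / (-80 − 0) = +0.006375
∂h/∂y = (216.95 − 216.88) / (-90 − 0) = -0.0007778
Flow direction (−∇h) has components (-0.006375 E, +0.0007778 N).
Azimuth = atan2(E, N) = atan2(-0.006375, +0.0007778) = 277.0° ≈ 277°.

277°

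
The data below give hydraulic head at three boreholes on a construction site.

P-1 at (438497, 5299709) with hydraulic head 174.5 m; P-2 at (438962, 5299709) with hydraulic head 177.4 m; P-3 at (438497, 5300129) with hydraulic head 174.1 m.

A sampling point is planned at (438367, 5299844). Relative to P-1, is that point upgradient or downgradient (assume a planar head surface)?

∂h/∂x = (177.4 − 174.5) / (438962 − 438497) = +0.006237
∂h/∂y = (174.1 − 174.5) / (5300129 − 5299709) = -0.0009524
Head at (438367, 5299844) = 174.5 + (+0.006237)·(-130) + (-0.0009524)·(135) = 173.56 m.
That is lower than the 174.5 m at P-1, so the point is downgradient.

downgradient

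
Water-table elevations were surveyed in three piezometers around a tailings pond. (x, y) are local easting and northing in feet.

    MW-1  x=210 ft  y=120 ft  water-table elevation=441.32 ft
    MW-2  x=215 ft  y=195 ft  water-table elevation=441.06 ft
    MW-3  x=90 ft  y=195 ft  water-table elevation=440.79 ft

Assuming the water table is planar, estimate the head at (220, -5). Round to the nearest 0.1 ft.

With h = a·x + b·y + c and MW-1 as origin, the differences give:
  5·a + 75·b = -0.26
  (-120)·a + 75·b = -0.53
Eliminate b (×75 and ×75, subtract): 9375·a = 20.250 → a = ∂h/∂x = +0.002160
Back-substitute: b = ∂h/∂y = -0.003611.
h(220, -5) = 441.32 + (+0.002160)·(10) + (-0.003611)·(-125) = 441.32 +0.022 +0.451 = 441.793 ft.

441.8 ft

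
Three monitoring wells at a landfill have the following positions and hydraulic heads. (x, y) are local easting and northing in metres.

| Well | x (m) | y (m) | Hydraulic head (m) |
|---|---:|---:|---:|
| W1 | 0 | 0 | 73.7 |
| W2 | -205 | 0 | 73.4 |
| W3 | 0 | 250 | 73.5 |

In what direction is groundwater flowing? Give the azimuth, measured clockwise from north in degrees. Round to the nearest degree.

299°

∂h/∂x = (73.4 − 73.7) / (-205 − 0) = +0.001463
∂h/∂y = (73.5 − 73.7) / (250 − 0) = -0.0008000
Flow direction (−∇h) has components (-0.001463 E, +0.0008000 N).
Azimuth = atan2(E, N) = atan2(-0.001463, +0.0008000) = 298.7° ≈ 299°.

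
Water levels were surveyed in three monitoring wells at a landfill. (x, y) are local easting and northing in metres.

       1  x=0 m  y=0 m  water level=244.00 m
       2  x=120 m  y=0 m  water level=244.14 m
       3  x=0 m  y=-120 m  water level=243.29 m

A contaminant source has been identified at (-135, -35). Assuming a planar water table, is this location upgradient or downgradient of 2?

downgradient

∂h/∂x = (244.14 − 244.00) / (120 − 0) = +0.001167
∂h/∂y = (243.29 − 244.00) / (-120 − 0) = +0.005917
Head at (-135, -35) = 244.00 + (+0.001167)·(-135) + (+0.005917)·(-35) = 243.64 m.
That is lower than the 244.14 m at 2, so the point is downgradient.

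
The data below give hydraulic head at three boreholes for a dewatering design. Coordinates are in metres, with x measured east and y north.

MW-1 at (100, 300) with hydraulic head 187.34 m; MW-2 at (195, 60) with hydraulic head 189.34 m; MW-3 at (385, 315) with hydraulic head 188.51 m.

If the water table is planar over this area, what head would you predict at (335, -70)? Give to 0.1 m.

190.8 m

Differences from MW-1: to MW-2 (Δx, Δy, Δh) = (95, -240, +2.00); to MW-3 = (285, 15, +1.17).
Solve a·Δx + b·Δy = Δh: det = 95·15 − 285·(-240) = 69825.
∂h/∂x = [(+2.00)·15 − (+1.17)·(-240)] / 69825 = +0.004451
∂h/∂y = [95·(+1.17) − 285·(+2.00)] / 69825 = -0.006571
h(335, -70) = 187.34 + (+0.004451)·(235) + (-0.006571)·(-370) = 187.34 +1.046 +2.431 = 190.817 m.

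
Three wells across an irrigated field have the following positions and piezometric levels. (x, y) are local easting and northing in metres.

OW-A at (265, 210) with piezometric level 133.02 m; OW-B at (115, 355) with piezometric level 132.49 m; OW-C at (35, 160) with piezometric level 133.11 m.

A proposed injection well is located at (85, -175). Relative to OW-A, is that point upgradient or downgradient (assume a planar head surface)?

Taking OW-A as reference: OW-B−OW-A = (-150, 145, -0.53); OW-C−OW-A = (-230, -50, +0.09).
Solve a·Δx + b·Δy = Δh: det = (-150)·(-50) − (-230)·145 = 40850.
∂h/∂x = [(-0.53)·(-50) − (+0.09)·145] / 40850 = +0.0003293
∂h/∂y = [(-150)·(+0.09) − (-230)·(-0.53)] / 40850 = -0.003315
Head at (85, -175) = 133.02 + (+0.0003293)·(-180) + (-0.003315)·(-385) = 134.24 m.
That is higher than the 133.02 m at OW-A, so the point is upgradient.

upgradient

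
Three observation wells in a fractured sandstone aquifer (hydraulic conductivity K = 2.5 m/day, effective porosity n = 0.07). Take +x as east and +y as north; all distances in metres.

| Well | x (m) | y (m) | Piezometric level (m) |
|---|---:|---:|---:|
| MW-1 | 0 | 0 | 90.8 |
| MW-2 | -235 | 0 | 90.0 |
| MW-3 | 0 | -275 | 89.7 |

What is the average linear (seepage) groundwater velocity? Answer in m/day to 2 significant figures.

0.19 m/day

∂h/∂x = (90.0 − 90.8) / (-235 − 0) = +0.003404
∂h/∂y = (89.7 − 90.8) / (-275 − 0) = +0.004000
|∇h| = √(0.003404² + 0.004000²) = 0.005252
Seepage velocity v = K·i/n = 2.5 × 0.005252 / 0.07 = 0.1876 m/day.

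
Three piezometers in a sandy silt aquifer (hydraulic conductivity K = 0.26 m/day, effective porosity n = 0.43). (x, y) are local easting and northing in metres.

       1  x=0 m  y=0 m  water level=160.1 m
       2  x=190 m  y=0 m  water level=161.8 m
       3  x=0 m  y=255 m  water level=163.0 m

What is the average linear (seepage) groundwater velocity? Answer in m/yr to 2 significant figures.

3.2 m/yr

∂h/∂x = (161.8 − 160.1) / (190 − 0) = +0.008947
∂h/∂y = (163.0 − 160.1) / (255 − 0) = +0.01137
|∇h| = √(0.008947² + 0.01137²) = 0.01447
Seepage velocity v = K·i/n = 0.26 × 0.01447 / 0.43 = 0.008749 m/day = 3.196 m/yr.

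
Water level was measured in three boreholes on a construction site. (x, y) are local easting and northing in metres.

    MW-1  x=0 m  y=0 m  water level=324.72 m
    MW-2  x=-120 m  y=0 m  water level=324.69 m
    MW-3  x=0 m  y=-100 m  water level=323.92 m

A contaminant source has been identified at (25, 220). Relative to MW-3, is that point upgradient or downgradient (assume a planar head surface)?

∂h/∂x = (324.69 − 324.72) / (-120 − 0) = +0.0002500
∂h/∂y = (323.92 − 324.72) / (-100 − 0) = +0.008000
Head at (25, 220) = 324.72 + (+0.0002500)·(25) + (+0.008000)·(220) = 326.49 m.
That is higher than the 323.92 m at MW-3, so the point is upgradient.

upgradient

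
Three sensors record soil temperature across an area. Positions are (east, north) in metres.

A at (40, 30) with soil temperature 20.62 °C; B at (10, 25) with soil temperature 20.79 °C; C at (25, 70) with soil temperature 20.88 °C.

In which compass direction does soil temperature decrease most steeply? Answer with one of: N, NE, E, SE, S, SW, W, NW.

Three-point gradient (reference A): Δ to B = (-30, -5, +0.17), Δ to C = (-15, 40, +0.26).
∂T/∂x = -0.006353, ∂T/∂y = +0.004118 (det = -1275).
Steepest decrease is along −∇f = (+0.006353 E, -0.004118 N) → southeast.

SE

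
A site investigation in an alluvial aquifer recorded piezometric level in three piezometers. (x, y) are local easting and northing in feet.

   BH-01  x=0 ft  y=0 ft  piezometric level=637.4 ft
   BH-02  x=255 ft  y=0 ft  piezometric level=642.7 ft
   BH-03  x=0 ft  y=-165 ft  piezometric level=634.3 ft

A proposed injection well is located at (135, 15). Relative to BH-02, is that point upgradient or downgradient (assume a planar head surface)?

∂h/∂x = (642.7 − 637.4) / (255 − 0) = +0.02078
∂h/∂y = (634.3 − 637.4) / (-165 − 0) = +0.01879
Head at (135, 15) = 637.4 + (+0.02078)·(135) + (+0.01879)·(15) = 640.49 ft.
That is lower than the 642.7 ft at BH-02, so the point is downgradient.

downgradient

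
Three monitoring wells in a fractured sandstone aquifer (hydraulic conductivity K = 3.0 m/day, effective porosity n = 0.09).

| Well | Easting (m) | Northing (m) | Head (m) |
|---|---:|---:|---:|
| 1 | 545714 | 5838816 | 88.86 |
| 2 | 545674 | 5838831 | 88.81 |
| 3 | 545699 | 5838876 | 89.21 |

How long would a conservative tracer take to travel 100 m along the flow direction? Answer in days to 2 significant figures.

390 days

Taking 1 as reference: 2−1 = (-40, 15, -0.05); 3−1 = (-15, 60, +0.35).
Determinant of the coordinate differences = (-40)·60 − (-15)·15 = -2175.
∂h/∂x = [(-0.05)·60 − (+0.35)·15] / -2175 = +0.003793
∂h/∂y = [(-40)·(+0.35) − (-15)·(-0.05)] / -2175 = +0.006782
|∇h| = √(0.003793² + 0.006782²) = 0.007771
Seepage velocity v = K·i/n = 3.0 × 0.007771 / 0.09 = 0.259 m/day.
t = 100 / 0.259 = 386.1 days.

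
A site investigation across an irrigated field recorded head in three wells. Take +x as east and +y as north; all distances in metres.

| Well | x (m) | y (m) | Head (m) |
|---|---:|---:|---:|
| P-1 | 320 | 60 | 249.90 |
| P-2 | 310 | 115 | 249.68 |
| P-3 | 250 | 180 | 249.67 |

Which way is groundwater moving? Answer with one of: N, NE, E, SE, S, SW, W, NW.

With h = a·x + b·y + c and P-1 as origin, the differences give:
  (-10)·a + 55·b = -0.22
  (-70)·a + 120·b = -0.23
Eliminate b (×120 and ×55, subtract): 2650·a = -13.750 → a = ∂h/∂x = -0.005189
Back-substitute: b = ∂h/∂y = -0.004943.
Flow = −∇h = (+0.005189 east, +0.004943 north), which points northeast.

NE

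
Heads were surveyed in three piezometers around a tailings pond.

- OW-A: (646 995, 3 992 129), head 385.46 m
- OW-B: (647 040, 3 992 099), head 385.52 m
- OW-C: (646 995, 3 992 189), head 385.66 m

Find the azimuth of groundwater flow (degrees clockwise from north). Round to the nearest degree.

Three-point gradient (reference OW-A): Δ to OW-B = (45, -30, +0.06), Δ to OW-C = (0, 60, +0.20).
∂h/∂x = +0.003556, ∂h/∂y = +0.003333 (det = 2700).
Flow direction (−∇h) has components (-0.003556 E, -0.003333 N).
Azimuth = atan2(E, N) = atan2(-0.003556, -0.003333) = 226.8° ≈ 227°.

227°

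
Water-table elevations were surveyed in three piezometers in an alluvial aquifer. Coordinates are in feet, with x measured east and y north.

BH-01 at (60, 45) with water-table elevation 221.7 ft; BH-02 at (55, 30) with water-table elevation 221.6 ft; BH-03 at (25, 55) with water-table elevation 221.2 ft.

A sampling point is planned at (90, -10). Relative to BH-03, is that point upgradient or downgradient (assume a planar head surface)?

upgradient

Three-point gradient (reference BH-01): Δ to BH-02 = (-5, -15, -0.1), Δ to BH-03 = (-35, 10, -0.5).
∂h/∂x = +0.01478, ∂h/∂y = +0.001739 (det = -575).
Head at (90, -10) = 221.7 + (+0.01478)·(30) + (+0.001739)·(-55) = 222.05 ft.
That is higher than the 221.2 ft at BH-03, so the point is upgradient.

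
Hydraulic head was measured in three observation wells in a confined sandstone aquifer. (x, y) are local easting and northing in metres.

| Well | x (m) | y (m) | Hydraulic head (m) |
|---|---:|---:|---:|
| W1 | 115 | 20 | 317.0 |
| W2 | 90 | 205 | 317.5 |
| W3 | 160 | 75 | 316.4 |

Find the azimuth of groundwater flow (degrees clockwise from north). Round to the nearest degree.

093°

Differences from W1: to W2 (Δx, Δy, Δh) = (-25, 185, +0.5); to W3 = (45, 55, -0.6).
Determinant of the coordinate differences = (-25)·55 − 45·185 = -9700.
∂h/∂x = [(+0.5)·55 − (-0.6)·185] / -9700 = -0.01428
∂h/∂y = [(-25)·(-0.6) − 45·(+0.5)] / -9700 = +0.0007732
Flow direction (−∇h) has components (+0.01428 E, -0.0007732 N).
Azimuth = atan2(E, N) = atan2(+0.01428, -0.0007732) = 93.1° ≈ 093°.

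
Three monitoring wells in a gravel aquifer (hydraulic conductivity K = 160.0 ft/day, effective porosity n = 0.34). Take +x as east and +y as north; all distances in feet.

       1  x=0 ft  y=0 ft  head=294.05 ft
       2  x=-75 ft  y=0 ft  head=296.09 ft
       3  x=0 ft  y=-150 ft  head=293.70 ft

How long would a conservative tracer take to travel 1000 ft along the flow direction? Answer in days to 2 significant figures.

78 days

∂h/∂x = (296.09 − 294.05) / (-75 − 0) = -0.02720
∂h/∂y = (293.70 − 294.05) / (-150 − 0) = +0.002333
|∇h| = √(-0.02720² + 0.002333²) = 0.0273
Seepage velocity v = K·i/n = 160.0 × 0.0273 / 0.34 = 12.85 ft/day.
t = 1000 / 12.85 = 77.82 days.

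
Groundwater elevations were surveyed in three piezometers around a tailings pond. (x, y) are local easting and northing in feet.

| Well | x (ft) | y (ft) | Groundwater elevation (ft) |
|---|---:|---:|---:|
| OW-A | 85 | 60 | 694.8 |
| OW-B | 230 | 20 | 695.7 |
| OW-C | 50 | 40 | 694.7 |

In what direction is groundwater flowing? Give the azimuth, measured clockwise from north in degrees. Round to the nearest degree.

Taking OW-A as reference: OW-B−OW-A = (145, -40, +0.9); OW-C−OW-A = (-35, -20, -0.1).
Solve a·Δx + b·Δy = Δh: det = 145·(-20) − (-35)·(-40) = -4300.
∂h/∂x = [(+0.9)·(-20) − (-0.1)·(-40)] / -4300 = +0.005116
∂h/∂y = [145·(-0.1) − (-35)·(+0.9)] / -4300 = -0.003953
Flow direction (−∇h) has components (-0.005116 E, +0.003953 N).
Azimuth = atan2(E, N) = atan2(-0.005116, +0.003953) = 307.7° ≈ 308°.

308°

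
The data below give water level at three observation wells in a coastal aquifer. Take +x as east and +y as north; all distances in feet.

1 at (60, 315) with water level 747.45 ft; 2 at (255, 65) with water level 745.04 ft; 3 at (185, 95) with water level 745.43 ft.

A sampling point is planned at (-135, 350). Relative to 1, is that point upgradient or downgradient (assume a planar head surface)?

upgradient

Three-point gradient (reference 1): Δ to 2 = (195, -250, -2.41), Δ to 3 = (125, -220, -2.02).
∂h/∂x = -0.002163, ∂h/∂y = +0.007953 (det = -11650).
Head at (-135, 350) = 747.45 + (-0.002163)·(-195) + (+0.007953)·(35) = 748.15 ft.
That is higher than the 747.45 ft at 1, so the point is upgradient.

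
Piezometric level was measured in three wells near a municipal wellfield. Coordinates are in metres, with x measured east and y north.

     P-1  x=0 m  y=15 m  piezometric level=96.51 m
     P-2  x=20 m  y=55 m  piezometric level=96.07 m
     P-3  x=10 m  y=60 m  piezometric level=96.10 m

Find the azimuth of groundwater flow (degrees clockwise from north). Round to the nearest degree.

Taking P-1 as reference: P-2−P-1 = (20, 40, -0.44); P-3−P-1 = (10, 45, -0.41).
Determinant of the coordinate differences = 20·45 − 10·40 = 500.
∂h/∂x = [(-0.44)·45 − (-0.41)·40] / 500 = -0.006800
∂h/∂y = [20·(-0.41) − 10·(-0.44)] / 500 = -0.007600
Flow direction (−∇h) has components (+0.006800 E, +0.007600 N).
Azimuth = atan2(E, N) = atan2(+0.006800, +0.007600) = 41.8° ≈ 042°.

042°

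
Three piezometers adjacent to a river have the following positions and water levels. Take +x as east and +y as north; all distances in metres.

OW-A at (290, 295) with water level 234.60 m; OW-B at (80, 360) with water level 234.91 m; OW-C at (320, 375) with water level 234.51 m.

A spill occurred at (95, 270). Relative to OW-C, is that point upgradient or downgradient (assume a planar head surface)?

Taking OW-A as reference: OW-B−OW-A = (-210, 65, +0.31); OW-C−OW-A = (30, 80, -0.09).
Solve a·Δx + b·Δy = Δh: det = (-210)·80 − 30·65 = -18750.
∂h/∂x = [(+0.31)·80 − (-0.09)·65] / -18750 = -0.001635
∂h/∂y = [(-210)·(-0.09) − 30·(+0.31)] / -18750 = -0.0005120
Head at (95, 270) = 234.60 + (-0.001635)·(-195) + (-0.0005120)·(-25) = 234.93 m.
That is higher than the 234.51 m at OW-C, so the point is upgradient.

upgradient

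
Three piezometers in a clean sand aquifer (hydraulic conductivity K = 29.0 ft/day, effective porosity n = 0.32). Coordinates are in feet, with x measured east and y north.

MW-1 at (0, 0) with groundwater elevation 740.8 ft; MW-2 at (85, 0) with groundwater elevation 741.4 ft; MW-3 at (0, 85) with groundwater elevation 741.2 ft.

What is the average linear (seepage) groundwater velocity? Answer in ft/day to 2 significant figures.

∂h/∂x = (741.4 − 740.8) / (85 − 0) = +0.007059
∂h/∂y = (741.2 − 740.8) / (85 − 0) = +0.004706
|∇h| = √(0.007059² + 0.004706²) = 0.008484
Seepage velocity v = K·i/n = 29.0 × 0.008484 / 0.32 = 0.7689 ft/day.

0.77 ft/day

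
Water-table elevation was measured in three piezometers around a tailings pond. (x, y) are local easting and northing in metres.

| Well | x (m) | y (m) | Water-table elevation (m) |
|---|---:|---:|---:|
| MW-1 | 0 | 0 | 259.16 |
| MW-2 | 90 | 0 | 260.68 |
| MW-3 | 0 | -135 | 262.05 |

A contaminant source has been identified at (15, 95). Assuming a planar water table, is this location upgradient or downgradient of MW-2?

downgradient

∂h/∂x = (260.68 − 259.16) / (90 − 0) = +0.01689
∂h/∂y = (262.05 − 259.16) / (-135 − 0) = -0.02141
Head at (15, 95) = 259.16 + (+0.01689)·(15) + (-0.02141)·(95) = 257.38 m.
That is lower than the 260.68 m at MW-2, so the point is downgradient.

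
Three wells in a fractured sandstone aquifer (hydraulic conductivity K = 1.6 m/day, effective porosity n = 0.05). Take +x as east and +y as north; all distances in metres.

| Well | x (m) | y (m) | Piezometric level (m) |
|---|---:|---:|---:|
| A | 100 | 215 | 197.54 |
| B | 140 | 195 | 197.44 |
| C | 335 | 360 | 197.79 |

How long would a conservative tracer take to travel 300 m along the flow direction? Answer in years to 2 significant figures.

7.7 years

With h = a·x + b·y + c and A as origin, the differences give:
  40·a + (-20)·b = -0.10
  235·a + 145·b = +0.25
Eliminate b (×145 and ×(-20), subtract): 10500·a = -9.500 → a = ∂h/∂x = -0.0009048
Back-substitute: b = ∂h/∂y = +0.003190.
|∇h| = √(-0.0009048² + 0.003190²) = 0.003316
Seepage velocity v = K·i/n = 1.6 × 0.003316 / 0.05 = 0.1061 m/day.
t = 300 / 0.1061 = 2828 days = 7.74 years.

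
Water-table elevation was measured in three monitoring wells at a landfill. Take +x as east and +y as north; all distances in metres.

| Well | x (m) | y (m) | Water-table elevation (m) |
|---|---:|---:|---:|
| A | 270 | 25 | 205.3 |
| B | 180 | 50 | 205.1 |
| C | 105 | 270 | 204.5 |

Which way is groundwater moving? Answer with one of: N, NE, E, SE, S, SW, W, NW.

Differences from A: to B (Δx, Δy, Δh) = (-90, 25, -0.2); to C = (-165, 245, -0.8).
Solve a·Δx + b·Δy = Δh: det = (-90)·245 − (-165)·25 = -17925.
∂h/∂x = [(-0.2)·245 − (-0.8)·25] / -17925 = +0.001618
∂h/∂y = [(-90)·(-0.8) − (-165)·(-0.2)] / -17925 = -0.002176
Flow = −∇h = (-0.001618 east, +0.002176 north), which points northwest.

NW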